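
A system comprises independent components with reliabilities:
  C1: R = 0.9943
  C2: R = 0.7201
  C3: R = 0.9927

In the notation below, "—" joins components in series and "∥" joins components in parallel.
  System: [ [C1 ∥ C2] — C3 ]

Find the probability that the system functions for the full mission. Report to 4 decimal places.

Parallel (C1 and C2): 1 − (1 − 0.994300)(1 − 0.720100) = 0.998405
Series ([0.998405] and C3): 0.998405 × 0.992700 = 0.9911

0.9911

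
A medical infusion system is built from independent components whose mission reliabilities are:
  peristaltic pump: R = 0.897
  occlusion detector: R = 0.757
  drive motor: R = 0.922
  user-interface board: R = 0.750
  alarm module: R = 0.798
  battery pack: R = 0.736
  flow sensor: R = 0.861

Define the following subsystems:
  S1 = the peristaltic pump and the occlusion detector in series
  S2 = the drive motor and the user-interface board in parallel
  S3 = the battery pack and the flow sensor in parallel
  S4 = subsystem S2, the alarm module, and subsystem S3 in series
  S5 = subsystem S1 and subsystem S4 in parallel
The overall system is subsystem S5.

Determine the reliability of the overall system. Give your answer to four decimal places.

0.9210

Series (peristaltic pump and occlusion detector): 0.897000 × 0.757000 = 0.679029
Parallel (drive motor and user-interface board): 1 − (1 − 0.922000)(1 − 0.750000) = 0.980500
Parallel (battery pack and flow sensor): 1 − (1 − 0.736000)(1 − 0.861000) = 0.963304
Series ([0.980500], alarm module, and [0.963304]): 0.980500 × 0.798000 × 0.963304 = 0.753727
Parallel ([0.679029] and [0.753727]): 1 − (1 − 0.679029)(1 − 0.753727) = 0.9210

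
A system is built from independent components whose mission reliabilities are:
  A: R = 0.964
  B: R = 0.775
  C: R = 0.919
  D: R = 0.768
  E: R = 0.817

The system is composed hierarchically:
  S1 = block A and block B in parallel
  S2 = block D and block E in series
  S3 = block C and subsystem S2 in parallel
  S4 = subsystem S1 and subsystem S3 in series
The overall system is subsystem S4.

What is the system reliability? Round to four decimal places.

Parallel (A and B): 1 − (1 − 0.964000)(1 − 0.775000) = 0.991900
Series (D and E): 0.768000 × 0.817000 = 0.627456
Parallel (C and [0.627456]): 1 − (1 − 0.919000)(1 − 0.627456) = 0.969824
Series ([0.991900] and [0.969824]): 0.991900 × 0.969824 = 0.9620

0.9620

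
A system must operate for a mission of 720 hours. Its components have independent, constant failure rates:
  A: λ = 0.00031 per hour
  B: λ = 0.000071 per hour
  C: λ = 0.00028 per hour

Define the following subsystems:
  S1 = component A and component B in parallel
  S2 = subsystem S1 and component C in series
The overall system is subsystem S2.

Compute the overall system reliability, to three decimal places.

0.809

R(A) = exp(−0.00031 × 720) = 0.79995
R(B) = exp(−0.000071 × 720) = 0.95016
R(C) = exp(−0.00028 × 720) = 0.81742
Parallel (A and B): 1 − (1 − 0.79995)(1 − 0.95016) = 0.99003
Series ([0.99003] and C): 0.99003 × 0.81742 = 0.809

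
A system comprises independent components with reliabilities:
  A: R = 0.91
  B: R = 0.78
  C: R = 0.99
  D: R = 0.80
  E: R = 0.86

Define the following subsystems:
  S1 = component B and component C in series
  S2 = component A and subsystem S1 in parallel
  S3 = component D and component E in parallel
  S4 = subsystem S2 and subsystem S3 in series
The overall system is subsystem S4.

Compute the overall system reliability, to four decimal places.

Series (B and C): 0.780000 × 0.990000 = 0.772200
Parallel (A and [0.772200]): 1 − (1 − 0.910000)(1 − 0.772200) = 0.979498
Parallel (D and E): 1 − (1 − 0.800000)(1 − 0.860000) = 0.972000
Series ([0.979498] and [0.972000]): 0.979498 × 0.972000 = 0.9521

0.9521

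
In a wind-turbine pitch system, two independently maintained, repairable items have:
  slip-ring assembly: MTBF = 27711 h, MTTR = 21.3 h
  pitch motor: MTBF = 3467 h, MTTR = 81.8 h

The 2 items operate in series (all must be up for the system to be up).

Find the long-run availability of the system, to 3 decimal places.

0.976

A(slip-ring assembly) = MTBF/(MTBF+MTTR) = 27711/(27711+21.3) = 0.999232
A(pitch motor) = MTBF/(MTBF+MTTR) = 3467/(3467+81.8) = 0.976950
Series availability: 0.999232 × 0.976950 = 0.976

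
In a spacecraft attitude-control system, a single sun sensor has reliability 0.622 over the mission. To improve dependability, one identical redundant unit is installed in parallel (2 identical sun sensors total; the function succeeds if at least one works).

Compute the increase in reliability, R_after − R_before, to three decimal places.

0.235

R_before = 0.622
R_after = 1 − (1 − 0.622)^2 = 0.857
ΔR = 0.857 − 0.622 = 0.235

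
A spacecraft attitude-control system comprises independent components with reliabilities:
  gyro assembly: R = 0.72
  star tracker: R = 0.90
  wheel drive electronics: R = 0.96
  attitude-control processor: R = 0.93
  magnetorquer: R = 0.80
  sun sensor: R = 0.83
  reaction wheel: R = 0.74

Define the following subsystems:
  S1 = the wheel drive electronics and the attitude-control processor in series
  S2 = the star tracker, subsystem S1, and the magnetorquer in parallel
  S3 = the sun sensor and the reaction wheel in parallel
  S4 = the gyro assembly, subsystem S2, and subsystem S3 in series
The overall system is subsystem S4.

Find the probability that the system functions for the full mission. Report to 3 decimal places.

0.687

Series (wheel drive electronics and attitude-control processor): 0.96000 × 0.93000 = 0.89280
Parallel (star tracker, [0.89280], and magnetorquer): 1 − (1 − 0.90000)(1 − 0.89280)(1 − 0.80000) = 0.99786
Parallel (sun sensor and reaction wheel): 1 − (1 − 0.83000)(1 − 0.74000) = 0.95580
Series (gyro assembly, [0.99786], and [0.95580]): 0.72000 × 0.99786 × 0.95580 = 0.687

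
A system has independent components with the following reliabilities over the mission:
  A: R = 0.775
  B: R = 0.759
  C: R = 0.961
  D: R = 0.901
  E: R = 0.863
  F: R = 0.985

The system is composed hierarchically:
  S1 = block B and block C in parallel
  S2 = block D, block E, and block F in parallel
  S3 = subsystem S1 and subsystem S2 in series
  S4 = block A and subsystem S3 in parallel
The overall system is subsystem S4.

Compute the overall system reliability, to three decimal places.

Parallel (B and C): 1 − (1 − 0.75900)(1 − 0.96100) = 0.99060
Parallel (D, E, and F): 1 − (1 − 0.90100)(1 − 0.86300)(1 − 0.98500) = 0.99980
Series ([0.99060] and [0.99980]): 0.99060 × 0.99980 = 0.99040
Parallel (A and [0.99040]): 1 − (1 − 0.77500)(1 − 0.99040) = 0.998

0.998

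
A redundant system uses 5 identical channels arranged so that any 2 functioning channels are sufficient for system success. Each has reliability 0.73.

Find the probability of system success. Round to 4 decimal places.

R = Σ_{i=2}^{5} C(5,i) p^i (1−p)^{5−i} with p = 0.73
C(5,2)·0.73^2·0.27^3 = 0.104891
C(5,3)·0.73^3·0.27^2 = 0.283593
C(5,4)·0.73^4·0.27^1 = 0.383376
C(5,5)·0.73^5·0.27^0 = 0.207307
Sum = 0.9792

0.9792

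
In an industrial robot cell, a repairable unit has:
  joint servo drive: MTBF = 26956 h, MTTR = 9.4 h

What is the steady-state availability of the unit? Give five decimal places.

A(joint servo drive) = MTBF/(MTBF+MTTR) = 26956/(26956+9.4) = 0.99965

0.99965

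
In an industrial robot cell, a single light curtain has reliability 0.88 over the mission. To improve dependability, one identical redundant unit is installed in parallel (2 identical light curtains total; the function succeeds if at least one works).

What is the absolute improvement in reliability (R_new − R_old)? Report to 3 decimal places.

R_before = 0.88
R_after = 1 − (1 − 0.88)^2 = 0.986
ΔR = 0.986 − 0.88 = 0.106

0.106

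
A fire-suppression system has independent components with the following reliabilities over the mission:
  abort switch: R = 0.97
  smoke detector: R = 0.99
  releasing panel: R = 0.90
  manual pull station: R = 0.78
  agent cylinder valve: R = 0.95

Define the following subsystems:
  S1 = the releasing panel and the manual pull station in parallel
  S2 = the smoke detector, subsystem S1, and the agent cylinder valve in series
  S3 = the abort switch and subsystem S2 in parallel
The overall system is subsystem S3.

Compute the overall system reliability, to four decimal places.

Parallel (releasing panel and manual pull station): 1 − (1 − 0.900000)(1 − 0.780000) = 0.978000
Series (smoke detector, [0.978000], and agent cylinder valve): 0.990000 × 0.978000 × 0.950000 = 0.919809
Parallel (abort switch and [0.919809]): 1 − (1 − 0.970000)(1 − 0.919809) = 0.9976

0.9976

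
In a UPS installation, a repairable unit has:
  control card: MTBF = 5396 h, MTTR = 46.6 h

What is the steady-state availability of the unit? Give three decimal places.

A(control card) = MTBF/(MTBF+MTTR) = 5396/(5396+46.6) = 0.991

0.991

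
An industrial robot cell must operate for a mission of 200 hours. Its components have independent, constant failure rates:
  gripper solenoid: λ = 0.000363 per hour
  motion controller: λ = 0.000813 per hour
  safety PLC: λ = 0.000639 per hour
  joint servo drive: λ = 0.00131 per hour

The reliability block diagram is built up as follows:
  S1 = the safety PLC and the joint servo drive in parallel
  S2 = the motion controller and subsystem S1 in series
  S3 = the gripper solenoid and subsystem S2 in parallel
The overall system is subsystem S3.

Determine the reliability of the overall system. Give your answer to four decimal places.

0.9878

R(gripper solenoid) = exp(−0.000363 × 200) = 0.929973
R(motion controller) = exp(−0.000813 × 200) = 0.849931
R(safety PLC) = exp(−0.000639 × 200) = 0.880029
R(joint servo drive) = exp(−0.00131 × 200) = 0.769511
Parallel (safety PLC and joint servo drive): 1 − (1 − 0.880029)(1 − 0.769511) = 0.972348
Series (motion controller and [0.972348]): 0.849931 × 0.972348 = 0.826429
Parallel (gripper solenoid and [0.826429]): 1 − (1 − 0.929973)(1 − 0.826429) = 0.9878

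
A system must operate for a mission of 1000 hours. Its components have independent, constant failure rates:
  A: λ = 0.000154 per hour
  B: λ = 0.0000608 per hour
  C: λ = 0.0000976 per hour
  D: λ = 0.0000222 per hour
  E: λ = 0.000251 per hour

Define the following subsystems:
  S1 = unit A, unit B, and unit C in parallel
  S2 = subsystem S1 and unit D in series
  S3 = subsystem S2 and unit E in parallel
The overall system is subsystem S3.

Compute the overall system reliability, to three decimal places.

R(A) = exp(−0.000154 × 1000) = 0.85727
R(B) = exp(−0.0000608 × 1000) = 0.94101
R(C) = exp(−0.0000976 × 1000) = 0.90701
R(D) = exp(−0.0000222 × 1000) = 0.97804
R(E) = exp(−0.000251 × 1000) = 0.77802
Parallel (A, B, and C): 1 − (1 − 0.85727)(1 − 0.94101)(1 − 0.90701) = 0.99922
Series ([0.99922] and D): 0.99922 × 0.97804 = 0.97728
Parallel ([0.97728] and E): 1 − (1 − 0.97728)(1 − 0.77802) = 0.995

0.995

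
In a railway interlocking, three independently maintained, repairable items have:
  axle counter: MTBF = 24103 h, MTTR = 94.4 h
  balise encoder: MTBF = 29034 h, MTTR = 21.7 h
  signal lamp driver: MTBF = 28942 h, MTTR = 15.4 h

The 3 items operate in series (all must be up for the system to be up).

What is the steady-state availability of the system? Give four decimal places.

0.9948

A(axle counter) = MTBF/(MTBF+MTTR) = 24103/(24103+94.4) = 0.996099
A(balise encoder) = MTBF/(MTBF+MTTR) = 29034/(29034+21.7) = 0.999253
A(signal lamp driver) = MTBF/(MTBF+MTTR) = 28942/(28942+15.4) = 0.999468
Series availability: 0.996099 × 0.999253 × 0.999468 = 0.9948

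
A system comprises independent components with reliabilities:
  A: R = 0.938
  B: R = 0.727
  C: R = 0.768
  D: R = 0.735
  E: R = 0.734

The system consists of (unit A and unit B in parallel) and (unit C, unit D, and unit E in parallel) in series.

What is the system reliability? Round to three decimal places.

Parallel (A and B): 1 − (1 − 0.93800)(1 − 0.72700) = 0.98307
Parallel (C, D, and E): 1 − (1 − 0.76800)(1 − 0.73500)(1 − 0.73400) = 0.98365
Series ([0.98307] and [0.98365]): 0.98307 × 0.98365 = 0.967

0.967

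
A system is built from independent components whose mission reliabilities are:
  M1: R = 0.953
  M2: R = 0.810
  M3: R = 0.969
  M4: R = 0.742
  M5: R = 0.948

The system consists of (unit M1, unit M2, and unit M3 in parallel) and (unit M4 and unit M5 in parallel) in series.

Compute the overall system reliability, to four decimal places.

0.9863

Parallel (M1, M2, and M3): 1 − (1 − 0.953000)(1 − 0.810000)(1 − 0.969000) = 0.999723
Parallel (M4 and M5): 1 − (1 − 0.742000)(1 − 0.948000) = 0.986584
Series ([0.999723] and [0.986584]): 0.999723 × 0.986584 = 0.9863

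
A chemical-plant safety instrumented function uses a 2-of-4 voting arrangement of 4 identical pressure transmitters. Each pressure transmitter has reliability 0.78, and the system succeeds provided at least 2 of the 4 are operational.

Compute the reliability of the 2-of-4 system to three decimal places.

0.964

R = Σ_{i=2}^{4} C(4,i) p^i (1−p)^{4−i} with p = 0.78
C(4,2)·0.78^2·0.22^2 = 0.17668
C(4,3)·0.78^3·0.22^1 = 0.41761
C(4,4)·0.78^4·0.22^0 = 0.37015
Sum = 0.964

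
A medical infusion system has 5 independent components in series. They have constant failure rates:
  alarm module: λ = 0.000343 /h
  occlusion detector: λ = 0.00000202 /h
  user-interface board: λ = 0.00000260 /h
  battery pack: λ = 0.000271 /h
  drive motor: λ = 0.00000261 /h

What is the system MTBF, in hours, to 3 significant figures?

1610

Series of exponential components: λ_sys = Σ λ_i
λ_sys = 0.000343 + 0.00000202 + 0.00000260 + 0.000271 + 0.00000261 = 6.2123e-04 /h
MTBF = 1 / λ_sys = 1610 h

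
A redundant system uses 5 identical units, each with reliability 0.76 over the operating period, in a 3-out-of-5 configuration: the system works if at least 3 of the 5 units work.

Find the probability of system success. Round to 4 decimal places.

R = Σ_{i=3}^{5} C(5,i) p^i (1−p)^{5−i} with p = 0.76
C(5,3)·0.76^3·0.24^2 = 0.252850
C(5,4)·0.76^4·0.24^1 = 0.400346
C(5,5)·0.76^5·0.24^0 = 0.253553
Sum = 0.9067

0.9067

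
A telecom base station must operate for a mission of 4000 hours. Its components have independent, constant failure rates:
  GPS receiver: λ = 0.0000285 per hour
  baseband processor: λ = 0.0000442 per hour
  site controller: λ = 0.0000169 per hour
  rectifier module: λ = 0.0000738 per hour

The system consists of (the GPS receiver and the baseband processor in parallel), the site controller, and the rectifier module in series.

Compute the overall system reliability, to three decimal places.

R(GPS receiver) = exp(−0.0000285 × 4000) = 0.89226
R(baseband processor) = exp(−0.0000442 × 4000) = 0.83795
R(site controller) = exp(−0.0000169 × 4000) = 0.93463
R(rectifier module) = exp(−0.0000738 × 4000) = 0.74438
Parallel (GPS receiver and baseband processor): 1 − (1 − 0.89226)(1 − 0.83795) = 0.98254
Series ([0.98254], site controller, and rectifier module): 0.98254 × 0.93463 × 0.74438 = 0.684

0.684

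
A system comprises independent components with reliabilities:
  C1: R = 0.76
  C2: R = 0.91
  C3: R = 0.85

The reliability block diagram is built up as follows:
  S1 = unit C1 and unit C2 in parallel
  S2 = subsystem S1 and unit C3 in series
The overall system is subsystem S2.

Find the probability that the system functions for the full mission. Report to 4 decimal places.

0.8316

Parallel (C1 and C2): 1 − (1 − 0.760000)(1 − 0.910000) = 0.978400
Series ([0.978400] and C3): 0.978400 × 0.850000 = 0.8316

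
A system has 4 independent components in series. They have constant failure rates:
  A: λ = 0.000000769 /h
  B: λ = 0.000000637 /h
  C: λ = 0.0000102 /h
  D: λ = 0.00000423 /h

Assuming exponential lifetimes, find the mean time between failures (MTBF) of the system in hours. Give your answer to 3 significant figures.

Series of exponential components: λ_sys = Σ λ_i
λ_sys = 0.000000769 + 0.000000637 + 0.0000102 + 0.00000423 = 1.5836e-05 /h
MTBF = 1 / λ_sys = 63100 h

63100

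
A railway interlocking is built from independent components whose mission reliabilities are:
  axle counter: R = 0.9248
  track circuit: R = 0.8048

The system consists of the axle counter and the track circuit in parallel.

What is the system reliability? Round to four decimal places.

0.9853

Parallel (axle counter and track circuit): 1 − (1 − 0.924800)(1 − 0.804800) = 0.9853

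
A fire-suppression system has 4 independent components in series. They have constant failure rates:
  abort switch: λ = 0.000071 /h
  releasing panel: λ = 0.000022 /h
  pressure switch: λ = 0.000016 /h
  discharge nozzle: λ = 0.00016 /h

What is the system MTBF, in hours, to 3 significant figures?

Series of exponential components: λ_sys = Σ λ_i
λ_sys = 0.000071 + 0.000022 + 0.000016 + 0.00016 = 2.6900e-04 /h
MTBF = 1 / λ_sys = 3720 h

3720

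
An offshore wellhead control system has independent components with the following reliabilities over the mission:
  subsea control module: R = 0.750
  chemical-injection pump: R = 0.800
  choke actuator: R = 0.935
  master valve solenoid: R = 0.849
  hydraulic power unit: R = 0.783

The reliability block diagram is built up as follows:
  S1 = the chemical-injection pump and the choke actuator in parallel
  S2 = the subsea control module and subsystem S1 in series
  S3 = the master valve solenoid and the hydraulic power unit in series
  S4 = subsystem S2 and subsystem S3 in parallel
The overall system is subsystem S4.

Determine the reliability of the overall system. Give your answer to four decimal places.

Parallel (chemical-injection pump and choke actuator): 1 − (1 − 0.800000)(1 − 0.935000) = 0.987000
Series (subsea control module and [0.987000]): 0.750000 × 0.987000 = 0.740250
Series (master valve solenoid and hydraulic power unit): 0.849000 × 0.783000 = 0.664767
Parallel ([0.740250] and [0.664767]): 1 − (1 − 0.740250)(1 − 0.664767) = 0.9129

0.9129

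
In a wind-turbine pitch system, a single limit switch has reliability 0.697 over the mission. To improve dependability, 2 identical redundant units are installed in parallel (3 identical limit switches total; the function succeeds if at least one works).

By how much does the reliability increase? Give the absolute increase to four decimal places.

R_before = 0.697
R_after = 1 − (1 − 0.697)^3 = 0.9722
ΔR = 0.9722 − 0.697 = 0.2752

0.2752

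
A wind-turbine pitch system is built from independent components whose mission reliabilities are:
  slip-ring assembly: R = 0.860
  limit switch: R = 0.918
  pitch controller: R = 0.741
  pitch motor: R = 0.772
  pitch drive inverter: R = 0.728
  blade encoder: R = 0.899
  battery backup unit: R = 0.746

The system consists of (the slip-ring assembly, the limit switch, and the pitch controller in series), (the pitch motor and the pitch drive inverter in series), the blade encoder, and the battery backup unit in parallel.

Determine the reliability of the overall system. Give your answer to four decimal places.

0.9953

Series (slip-ring assembly, limit switch, and pitch controller): 0.860000 × 0.918000 × 0.741000 = 0.585005
Series (pitch motor and pitch drive inverter): 0.772000 × 0.728000 = 0.562016
Parallel ([0.585005], [0.562016], blade encoder, and battery backup unit): 1 − (1 − 0.585005)(1 − 0.562016)(1 − 0.899000)(1 − 0.746000) = 0.9953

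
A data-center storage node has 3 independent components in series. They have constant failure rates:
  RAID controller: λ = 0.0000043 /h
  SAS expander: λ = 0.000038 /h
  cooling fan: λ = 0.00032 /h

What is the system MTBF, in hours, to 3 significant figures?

2760

Series of exponential components: λ_sys = Σ λ_i
λ_sys = 0.0000043 + 0.000038 + 0.00032 = 3.6230e-04 /h
MTBF = 1 / λ_sys = 2760 h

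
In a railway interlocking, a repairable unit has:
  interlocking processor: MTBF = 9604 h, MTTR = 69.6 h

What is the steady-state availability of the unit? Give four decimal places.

0.9928

A(interlocking processor) = MTBF/(MTBF+MTTR) = 9604/(9604+69.6) = 0.9928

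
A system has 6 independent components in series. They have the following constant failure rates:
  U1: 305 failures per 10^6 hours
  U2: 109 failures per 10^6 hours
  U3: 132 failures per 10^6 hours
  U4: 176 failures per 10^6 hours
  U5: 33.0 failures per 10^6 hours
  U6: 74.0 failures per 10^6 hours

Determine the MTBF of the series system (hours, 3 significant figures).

Series of exponential components: λ_sys = Σ λ_i
λ_sys = 0.000305 + 0.000109 + 0.000132 + 0.000176 + 0.0000330 + 0.0000740 = 8.2900e-04 /h
MTBF = 1 / λ_sys = 1210 h

1210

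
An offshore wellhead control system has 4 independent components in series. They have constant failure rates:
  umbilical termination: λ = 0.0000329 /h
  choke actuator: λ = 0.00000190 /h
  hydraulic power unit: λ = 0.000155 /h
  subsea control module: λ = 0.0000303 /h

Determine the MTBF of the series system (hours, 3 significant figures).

4540

Series of exponential components: λ_sys = Σ λ_i
λ_sys = 0.0000329 + 0.00000190 + 0.000155 + 0.0000303 = 2.2010e-04 /h
MTBF = 1 / λ_sys = 4540 h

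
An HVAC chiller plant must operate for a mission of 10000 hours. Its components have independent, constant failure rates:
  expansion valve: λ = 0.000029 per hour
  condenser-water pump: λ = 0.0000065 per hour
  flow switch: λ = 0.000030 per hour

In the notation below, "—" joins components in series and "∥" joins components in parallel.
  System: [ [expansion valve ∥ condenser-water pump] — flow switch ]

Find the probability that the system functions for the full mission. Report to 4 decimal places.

0.7291

R(expansion valve) = exp(−0.000029 × 10000) = 0.748264
R(condenser-water pump) = exp(−0.0000065 × 10000) = 0.937067
R(flow switch) = exp(−0.000030 × 10000) = 0.740818
Parallel (expansion valve and condenser-water pump): 1 − (1 − 0.748264)(1 − 0.937067) = 0.984157
Series ([0.984157] and flow switch): 0.984157 × 0.740818 = 0.7291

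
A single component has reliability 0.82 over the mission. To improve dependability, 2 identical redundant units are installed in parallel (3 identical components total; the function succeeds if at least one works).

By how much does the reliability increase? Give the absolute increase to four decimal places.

0.1742

R_before = 0.82
R_after = 1 − (1 − 0.82)^3 = 0.9942
ΔR = 0.9942 − 0.82 = 0.1742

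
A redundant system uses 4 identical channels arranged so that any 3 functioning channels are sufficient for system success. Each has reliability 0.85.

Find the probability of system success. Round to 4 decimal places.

R = Σ_{i=3}^{4} C(4,i) p^i (1−p)^{4−i} with p = 0.85
C(4,3)·0.85^3·0.15^1 = 0.368475
C(4,4)·0.85^4·0.15^0 = 0.522006
Sum = 0.8905

0.8905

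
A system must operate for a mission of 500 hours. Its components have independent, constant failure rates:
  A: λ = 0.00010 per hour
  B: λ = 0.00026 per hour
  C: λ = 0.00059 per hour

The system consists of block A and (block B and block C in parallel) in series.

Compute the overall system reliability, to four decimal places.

0.9216

R(A) = exp(−0.00010 × 500) = 0.951229
R(B) = exp(−0.00026 × 500) = 0.878095
R(C) = exp(−0.00059 × 500) = 0.744532
Parallel (B and C): 1 − (1 − 0.878095)(1 − 0.744532) = 0.968857
Series (A and [0.968857]): 0.951229 × 0.968857 = 0.9216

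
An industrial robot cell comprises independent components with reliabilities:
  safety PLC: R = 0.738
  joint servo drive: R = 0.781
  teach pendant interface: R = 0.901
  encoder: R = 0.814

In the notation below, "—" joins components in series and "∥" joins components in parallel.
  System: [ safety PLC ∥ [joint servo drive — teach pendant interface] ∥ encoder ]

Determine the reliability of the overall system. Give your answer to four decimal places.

Series (joint servo drive and teach pendant interface): 0.781000 × 0.901000 = 0.703681
Parallel (safety PLC, [0.703681], and encoder): 1 − (1 − 0.738000)(1 − 0.703681)(1 − 0.814000) = 0.9856

0.9856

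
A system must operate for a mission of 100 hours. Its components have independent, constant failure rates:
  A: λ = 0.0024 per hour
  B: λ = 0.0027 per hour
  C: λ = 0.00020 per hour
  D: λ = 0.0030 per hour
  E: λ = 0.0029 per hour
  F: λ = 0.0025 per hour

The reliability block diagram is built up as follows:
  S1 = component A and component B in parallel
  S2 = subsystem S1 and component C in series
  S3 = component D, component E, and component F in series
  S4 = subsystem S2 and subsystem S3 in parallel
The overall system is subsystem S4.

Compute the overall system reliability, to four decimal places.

0.9606

R(A) = exp(−0.0024 × 100) = 0.786628
R(B) = exp(−0.0027 × 100) = 0.763379
R(C) = exp(−0.00020 × 100) = 0.980199
R(D) = exp(−0.0030 × 100) = 0.740818
R(E) = exp(−0.0029 × 100) = 0.748264
R(F) = exp(−0.0025 × 100) = 0.778801
Parallel (A and B): 1 − (1 − 0.786628)(1 − 0.763379) = 0.949512
Series ([0.949512] and C): 0.949512 × 0.980199 = 0.930711
Series (D, E, and F): 0.740818 × 0.748264 × 0.778801 = 0.431711
Parallel ([0.930711] and [0.431711]): 1 − (1 − 0.930711)(1 − 0.431711) = 0.9606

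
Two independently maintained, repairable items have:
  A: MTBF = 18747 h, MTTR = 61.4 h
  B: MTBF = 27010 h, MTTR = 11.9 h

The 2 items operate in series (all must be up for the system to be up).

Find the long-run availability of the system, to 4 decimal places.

A(A) = MTBF/(MTBF+MTTR) = 18747/(18747+61.4) = 0.996736
A(B) = MTBF/(MTBF+MTTR) = 27010/(27010+11.9) = 0.999560
Series availability: 0.996736 × 0.999560 = 0.9963

0.9963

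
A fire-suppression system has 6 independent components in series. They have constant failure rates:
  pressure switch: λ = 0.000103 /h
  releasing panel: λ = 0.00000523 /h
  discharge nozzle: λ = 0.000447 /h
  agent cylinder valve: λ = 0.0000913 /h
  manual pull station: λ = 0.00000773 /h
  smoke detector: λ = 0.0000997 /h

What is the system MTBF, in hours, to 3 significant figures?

1330

Series of exponential components: λ_sys = Σ λ_i
λ_sys = 0.000103 + 0.00000523 + 0.000447 + 0.0000913 + 0.00000773 + 0.0000997 = 7.5396e-04 /h
MTBF = 1 / λ_sys = 1330 h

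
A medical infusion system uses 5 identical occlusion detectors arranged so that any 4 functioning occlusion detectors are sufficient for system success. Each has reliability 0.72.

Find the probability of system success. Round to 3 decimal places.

0.570

R = Σ_{i=4}^{5} C(5,i) p^i (1−p)^{5−i} with p = 0.72
C(5,4)·0.72^4·0.28^1 = 0.37623
C(5,5)·0.72^5·0.28^0 = 0.19349
Sum = 0.570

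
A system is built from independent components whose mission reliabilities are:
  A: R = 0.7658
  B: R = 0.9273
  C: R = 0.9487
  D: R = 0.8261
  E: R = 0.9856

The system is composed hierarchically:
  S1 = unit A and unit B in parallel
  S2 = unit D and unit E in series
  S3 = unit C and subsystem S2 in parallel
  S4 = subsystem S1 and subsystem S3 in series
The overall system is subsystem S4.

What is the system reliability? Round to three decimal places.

0.974

Parallel (A and B): 1 − (1 − 0.76580)(1 − 0.92730) = 0.98297
Series (D and E): 0.82610 × 0.98560 = 0.81420
Parallel (C and [0.81420]): 1 − (1 − 0.94870)(1 − 0.81420) = 0.99047
Series ([0.98297] and [0.99047]): 0.98297 × 0.99047 = 0.974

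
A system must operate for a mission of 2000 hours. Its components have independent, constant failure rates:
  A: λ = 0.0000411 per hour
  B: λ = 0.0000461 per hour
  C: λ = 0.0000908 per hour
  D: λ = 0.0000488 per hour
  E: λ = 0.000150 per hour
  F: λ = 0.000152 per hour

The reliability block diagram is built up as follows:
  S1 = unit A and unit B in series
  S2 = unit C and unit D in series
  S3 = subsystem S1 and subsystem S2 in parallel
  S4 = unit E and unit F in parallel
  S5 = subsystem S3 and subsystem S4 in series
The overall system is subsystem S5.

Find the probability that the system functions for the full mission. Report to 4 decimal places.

0.8957

R(A) = exp(−0.0000411 × 2000) = 0.921088
R(B) = exp(−0.0000461 × 2000) = 0.911923
R(C) = exp(−0.0000908 × 2000) = 0.833935
R(D) = exp(−0.0000488 × 2000) = 0.907012
R(E) = exp(−0.000150 × 2000) = 0.740818
R(F) = exp(−0.000152 × 2000) = 0.737861
Series (A and B): 0.921088 × 0.911923 = 0.839961
Series (C and D): 0.833935 × 0.907012 = 0.756389
Parallel ([0.839961] and [0.756389]): 1 − (1 − 0.839961)(1 − 0.756389) = 0.961013
Parallel (E and F): 1 − (1 − 0.740818)(1 − 0.737861) = 0.932058
Series ([0.961013] and [0.932058]): 0.961013 × 0.932058 = 0.8957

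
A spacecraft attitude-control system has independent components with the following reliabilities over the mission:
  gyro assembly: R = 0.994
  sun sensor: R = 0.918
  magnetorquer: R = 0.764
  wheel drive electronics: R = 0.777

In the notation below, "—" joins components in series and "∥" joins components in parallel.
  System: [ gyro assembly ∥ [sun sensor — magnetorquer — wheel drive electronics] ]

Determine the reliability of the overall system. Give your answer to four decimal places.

0.9973

Series (sun sensor, magnetorquer, and wheel drive electronics): 0.918000 × 0.764000 × 0.777000 = 0.544951
Parallel (gyro assembly and [0.544951]): 1 − (1 − 0.994000)(1 − 0.544951) = 0.9973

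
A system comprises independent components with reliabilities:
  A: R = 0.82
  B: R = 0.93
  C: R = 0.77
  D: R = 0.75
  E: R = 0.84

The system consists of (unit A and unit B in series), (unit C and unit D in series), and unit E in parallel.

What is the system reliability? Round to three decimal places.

Series (A and B): 0.82000 × 0.93000 = 0.76260
Series (C and D): 0.77000 × 0.75000 = 0.57750
Parallel ([0.76260], [0.57750], and E): 1 − (1 − 0.76260)(1 − 0.57750)(1 − 0.84000) = 0.984

0.984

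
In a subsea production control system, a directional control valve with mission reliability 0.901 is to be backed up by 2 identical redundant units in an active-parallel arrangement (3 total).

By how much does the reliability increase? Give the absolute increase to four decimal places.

0.0980

R_before = 0.901
R_after = 1 − (1 − 0.901)^3 = 0.9990
ΔR = 0.9990 − 0.901 = 0.0980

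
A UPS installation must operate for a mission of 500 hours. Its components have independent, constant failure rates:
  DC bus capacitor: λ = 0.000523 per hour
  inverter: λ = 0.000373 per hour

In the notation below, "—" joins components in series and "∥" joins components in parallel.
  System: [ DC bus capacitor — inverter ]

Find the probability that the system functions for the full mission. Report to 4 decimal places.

0.6389

R(DC bus capacitor) = exp(−0.000523 × 500) = 0.769896
R(inverter) = exp(−0.000373 × 500) = 0.829859
Series (DC bus capacitor and inverter): 0.769896 × 0.829859 = 0.6389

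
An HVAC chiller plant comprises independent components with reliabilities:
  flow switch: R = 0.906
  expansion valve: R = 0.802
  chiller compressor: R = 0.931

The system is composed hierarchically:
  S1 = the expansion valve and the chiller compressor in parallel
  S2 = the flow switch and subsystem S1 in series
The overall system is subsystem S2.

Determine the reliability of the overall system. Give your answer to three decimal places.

0.894

Parallel (expansion valve and chiller compressor): 1 − (1 − 0.80200)(1 − 0.93100) = 0.98634
Series (flow switch and [0.98634]): 0.90600 × 0.98634 = 0.894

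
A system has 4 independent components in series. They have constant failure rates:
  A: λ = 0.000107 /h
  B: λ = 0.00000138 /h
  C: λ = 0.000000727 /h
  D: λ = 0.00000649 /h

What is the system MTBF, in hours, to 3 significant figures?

Series of exponential components: λ_sys = Σ λ_i
λ_sys = 0.000107 + 0.00000138 + 0.000000727 + 0.00000649 = 1.1560e-04 /h
MTBF = 1 / λ_sys = 8650 h

8650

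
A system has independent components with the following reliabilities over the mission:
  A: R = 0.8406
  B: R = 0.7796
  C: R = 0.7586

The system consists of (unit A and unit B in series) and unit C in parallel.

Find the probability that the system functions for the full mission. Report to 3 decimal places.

0.917

Series (A and B): 0.84060 × 0.77960 = 0.65533
Parallel ([0.65533] and C): 1 − (1 − 0.65533)(1 − 0.75860) = 0.917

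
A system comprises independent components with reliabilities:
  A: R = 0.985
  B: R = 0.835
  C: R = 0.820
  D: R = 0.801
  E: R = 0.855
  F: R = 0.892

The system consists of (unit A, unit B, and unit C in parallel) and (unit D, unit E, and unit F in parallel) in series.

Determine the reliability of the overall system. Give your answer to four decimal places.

Parallel (A, B, and C): 1 − (1 − 0.985000)(1 − 0.835000)(1 − 0.820000) = 0.999555
Parallel (D, E, and F): 1 − (1 − 0.801000)(1 − 0.855000)(1 − 0.892000) = 0.996884
Series ([0.999555] and [0.996884]): 0.999555 × 0.996884 = 0.9964

0.9964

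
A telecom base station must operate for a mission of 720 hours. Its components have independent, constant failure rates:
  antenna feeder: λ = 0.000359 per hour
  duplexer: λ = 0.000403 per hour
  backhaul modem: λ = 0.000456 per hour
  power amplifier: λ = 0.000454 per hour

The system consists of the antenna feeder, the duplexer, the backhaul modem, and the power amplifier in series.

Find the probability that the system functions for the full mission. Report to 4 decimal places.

0.3000

R(antenna feeder) = exp(−0.000359 × 720) = 0.772224
R(duplexer) = exp(−0.000403 × 720) = 0.748144
R(backhaul modem) = exp(−0.000456 × 720) = 0.720133
R(power amplifier) = exp(−0.000454 × 720) = 0.721170
Series (antenna feeder, duplexer, backhaul modem, and power amplifier): 0.772224 × 0.748144 × 0.720133 × 0.721170 = 0.3000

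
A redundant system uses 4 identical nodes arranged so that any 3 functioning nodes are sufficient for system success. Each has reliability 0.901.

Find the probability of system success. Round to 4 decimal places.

0.9487

R = Σ_{i=3}^{4} C(4,i) p^i (1−p)^{4−i} with p = 0.901
C(4,3)·0.901^3·0.099^1 = 0.289647
C(4,4)·0.901^4·0.099^0 = 0.659021
Sum = 0.9487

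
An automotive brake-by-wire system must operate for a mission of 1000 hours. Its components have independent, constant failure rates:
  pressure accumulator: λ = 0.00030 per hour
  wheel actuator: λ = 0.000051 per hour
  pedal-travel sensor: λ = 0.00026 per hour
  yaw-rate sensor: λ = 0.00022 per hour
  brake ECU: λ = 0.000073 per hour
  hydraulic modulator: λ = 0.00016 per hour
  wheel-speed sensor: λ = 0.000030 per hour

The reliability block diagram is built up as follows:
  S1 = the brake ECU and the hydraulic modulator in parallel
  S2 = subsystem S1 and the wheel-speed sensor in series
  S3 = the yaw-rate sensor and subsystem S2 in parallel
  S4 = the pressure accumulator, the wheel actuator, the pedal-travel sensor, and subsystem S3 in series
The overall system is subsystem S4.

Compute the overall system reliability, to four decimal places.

0.5386

R(pressure accumulator) = exp(−0.00030 × 1000) = 0.740818
R(wheel actuator) = exp(−0.000051 × 1000) = 0.950279
R(pedal-travel sensor) = exp(−0.00026 × 1000) = 0.771052
R(yaw-rate sensor) = exp(−0.00022 × 1000) = 0.802519
R(brake ECU) = exp(−0.000073 × 1000) = 0.929601
R(hydraulic modulator) = exp(−0.00016 × 1000) = 0.852144
R(wheel-speed sensor) = exp(−0.000030 × 1000) = 0.970446
Parallel (brake ECU and hydraulic modulator): 1 − (1 − 0.929601)(1 − 0.852144) = 0.989591
Series ([0.989591] and wheel-speed sensor): 0.989591 × 0.970446 = 0.960345
Parallel (yaw-rate sensor and [0.960345]): 1 − (1 − 0.802519)(1 − 0.960345) = 0.992169
Series (pressure accumulator, wheel actuator, pedal-travel sensor, and [0.992169]): 0.740818 × 0.950279 × 0.771052 × 0.992169 = 0.5386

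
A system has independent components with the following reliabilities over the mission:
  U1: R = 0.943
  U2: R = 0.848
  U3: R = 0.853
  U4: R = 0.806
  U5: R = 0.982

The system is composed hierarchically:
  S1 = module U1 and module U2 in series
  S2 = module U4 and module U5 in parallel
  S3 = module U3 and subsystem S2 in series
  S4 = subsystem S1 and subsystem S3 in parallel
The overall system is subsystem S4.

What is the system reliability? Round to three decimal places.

Series (U1 and U2): 0.94300 × 0.84800 = 0.79966
Parallel (U4 and U5): 1 − (1 − 0.80600)(1 − 0.98200) = 0.99651
Series (U3 and [0.99651]): 0.85300 × 0.99651 = 0.85002
Parallel ([0.79966] and [0.85002]): 1 − (1 − 0.79966)(1 − 0.85002) = 0.970

0.970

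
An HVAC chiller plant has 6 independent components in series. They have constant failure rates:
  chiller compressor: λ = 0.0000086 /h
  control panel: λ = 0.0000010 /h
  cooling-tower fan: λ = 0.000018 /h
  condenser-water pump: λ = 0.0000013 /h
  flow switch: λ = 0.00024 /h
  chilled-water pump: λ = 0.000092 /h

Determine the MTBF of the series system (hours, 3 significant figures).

Series of exponential components: λ_sys = Σ λ_i
λ_sys = 0.0000086 + 0.0000010 + 0.000018 + 0.0000013 + 0.00024 + 0.000092 = 3.6090e-04 /h
MTBF = 1 / λ_sys = 2770 h

2770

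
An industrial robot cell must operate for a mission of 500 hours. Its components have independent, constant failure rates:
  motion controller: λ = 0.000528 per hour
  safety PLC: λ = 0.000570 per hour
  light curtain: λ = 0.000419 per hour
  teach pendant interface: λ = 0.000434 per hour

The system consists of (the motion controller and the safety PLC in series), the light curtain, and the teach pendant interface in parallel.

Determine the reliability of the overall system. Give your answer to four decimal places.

R(motion controller) = exp(−0.000528 × 500) = 0.767974
R(safety PLC) = exp(−0.000570 × 500) = 0.752014
R(light curtain) = exp(−0.000419 × 500) = 0.810990
R(teach pendant interface) = exp(−0.000434 × 500) = 0.804930
Series (motion controller and safety PLC): 0.767974 × 0.752014 = 0.577527
Parallel ([0.577527], light curtain, and teach pendant interface): 1 − (1 − 0.577527)(1 − 0.810990)(1 − 0.804930) = 0.9844

0.9844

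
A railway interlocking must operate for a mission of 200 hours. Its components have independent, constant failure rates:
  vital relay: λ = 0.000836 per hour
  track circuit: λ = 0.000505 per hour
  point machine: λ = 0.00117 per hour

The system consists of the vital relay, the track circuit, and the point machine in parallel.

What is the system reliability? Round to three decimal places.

R(vital relay) = exp(−0.000836 × 200) = 0.84603
R(track circuit) = exp(−0.000505 × 200) = 0.90393
R(point machine) = exp(−0.00117 × 200) = 0.79136
Parallel (vital relay, track circuit, and point machine): 1 − (1 − 0.84603)(1 − 0.90393)(1 − 0.79136) = 0.997

0.997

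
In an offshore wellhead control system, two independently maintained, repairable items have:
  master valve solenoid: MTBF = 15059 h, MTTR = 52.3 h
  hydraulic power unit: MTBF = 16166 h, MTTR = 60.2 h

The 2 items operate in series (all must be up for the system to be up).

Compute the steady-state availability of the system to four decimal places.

A(master valve solenoid) = MTBF/(MTBF+MTTR) = 15059/(15059+52.3) = 0.996539
A(hydraulic power unit) = MTBF/(MTBF+MTTR) = 16166/(16166+60.2) = 0.996290
Series availability: 0.996539 × 0.996290 = 0.9928

0.9928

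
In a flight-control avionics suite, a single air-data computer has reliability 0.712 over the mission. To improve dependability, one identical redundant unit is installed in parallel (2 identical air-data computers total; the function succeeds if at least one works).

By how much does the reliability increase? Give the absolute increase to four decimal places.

0.2051

R_before = 0.712
R_after = 1 − (1 − 0.712)^2 = 0.9171
ΔR = 0.9171 − 0.712 = 0.2051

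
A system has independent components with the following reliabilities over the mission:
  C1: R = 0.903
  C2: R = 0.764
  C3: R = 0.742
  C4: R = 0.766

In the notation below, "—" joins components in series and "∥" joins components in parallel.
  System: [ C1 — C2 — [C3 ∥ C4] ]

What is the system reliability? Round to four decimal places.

0.6482

Parallel (C3 and C4): 1 − (1 − 0.742000)(1 − 0.766000) = 0.939628
Series (C1, C2, and [0.939628]): 0.903000 × 0.764000 × 0.939628 = 0.6482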